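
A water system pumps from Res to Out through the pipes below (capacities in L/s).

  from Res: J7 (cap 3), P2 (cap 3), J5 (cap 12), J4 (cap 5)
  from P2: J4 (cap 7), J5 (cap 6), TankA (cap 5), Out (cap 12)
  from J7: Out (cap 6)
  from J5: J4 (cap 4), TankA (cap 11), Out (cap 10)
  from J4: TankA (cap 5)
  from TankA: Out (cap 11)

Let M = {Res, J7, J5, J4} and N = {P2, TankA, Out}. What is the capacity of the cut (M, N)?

Edges leaving {Res, J7, J5, J4}: Res→P2 (3), J7→Out (6), J5→TankA (11), J5→Out (10), J4→TankA (5).
Cut capacity = 3 + 6 + 11 + 10 + 5 = 35.

35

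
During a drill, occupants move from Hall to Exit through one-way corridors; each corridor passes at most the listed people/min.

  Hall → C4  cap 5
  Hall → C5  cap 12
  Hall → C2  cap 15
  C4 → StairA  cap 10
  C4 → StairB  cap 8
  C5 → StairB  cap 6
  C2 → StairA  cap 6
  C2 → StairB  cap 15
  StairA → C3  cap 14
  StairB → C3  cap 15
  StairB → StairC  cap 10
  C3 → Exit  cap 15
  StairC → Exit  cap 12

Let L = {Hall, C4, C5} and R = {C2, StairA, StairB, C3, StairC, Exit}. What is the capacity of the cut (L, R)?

39

Edges leaving {Hall, C4, C5}: Hall→C2 (15), C4→StairA (10), C4→StairB (8), C5→StairB (6).
Cut capacity = 15 + 10 + 8 + 6 = 39.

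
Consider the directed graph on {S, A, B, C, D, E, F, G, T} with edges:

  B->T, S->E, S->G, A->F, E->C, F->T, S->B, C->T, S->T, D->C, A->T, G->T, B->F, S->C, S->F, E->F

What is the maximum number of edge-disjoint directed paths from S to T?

Assign every edge capacity 1; by Menger, the answer equals the max flow.
Path S→T (+1); total 1.
Path S→B→T (+1); total 2.
Path S→C→T (+1); total 3.
Path S→F→T (+1); total 4.
Path S→G→T (+1); total 5.
No residual S→T path; max flow = 5.
Certifying cut of size 5: {C→T, F→T, S→B, S→G, S→T}.

5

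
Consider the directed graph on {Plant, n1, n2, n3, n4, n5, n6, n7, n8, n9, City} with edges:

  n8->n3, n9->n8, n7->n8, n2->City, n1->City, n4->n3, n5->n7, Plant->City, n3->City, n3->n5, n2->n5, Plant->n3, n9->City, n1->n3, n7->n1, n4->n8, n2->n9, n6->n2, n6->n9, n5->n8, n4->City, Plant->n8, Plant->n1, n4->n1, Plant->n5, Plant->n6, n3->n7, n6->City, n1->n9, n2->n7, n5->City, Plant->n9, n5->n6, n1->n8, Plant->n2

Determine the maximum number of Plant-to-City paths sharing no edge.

7

Assign every edge capacity 1; by Menger, the answer equals the max flow.
Path Plant→City (+1); total 1.
Path Plant→n1→City (+1); total 2.
Path Plant→n2→City (+1); total 3.
Path Plant→n3→City (+1); total 4.
Path Plant→n5→City (+1); total 5.
Path Plant→n6→City (+1); total 6.
Path Plant→n9→City (+1); total 7.
No residual Plant→City path; max flow = 7.
Certifying cut of size 7: {Plant→City, n1→City, n2→City, n3→City, n5→City, n6→City, n9→City}.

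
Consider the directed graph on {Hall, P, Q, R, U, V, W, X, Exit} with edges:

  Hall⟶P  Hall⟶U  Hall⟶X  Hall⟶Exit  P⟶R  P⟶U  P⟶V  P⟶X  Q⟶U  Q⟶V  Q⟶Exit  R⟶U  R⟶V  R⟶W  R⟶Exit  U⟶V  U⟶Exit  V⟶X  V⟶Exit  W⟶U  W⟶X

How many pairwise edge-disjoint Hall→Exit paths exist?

3

Assign every edge capacity 1; by Menger, the answer equals the max flow.
Path Hall→Exit (+1); total 1.
Path Hall→U→Exit (+1); total 2.
Path Hall→P→R→Exit (+1); total 3.
No residual Hall→Exit path; max flow = 3.
Certifying cut of size 3: {Hall→Exit, Hall→P, Hall→U}.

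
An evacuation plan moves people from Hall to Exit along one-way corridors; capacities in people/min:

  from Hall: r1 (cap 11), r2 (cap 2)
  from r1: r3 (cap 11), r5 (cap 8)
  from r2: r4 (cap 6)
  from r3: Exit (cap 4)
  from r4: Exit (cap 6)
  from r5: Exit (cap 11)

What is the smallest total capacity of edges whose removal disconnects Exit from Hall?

Augment Hall→r1→r3→Exit: bottleneck 4, flow now 4.
Augment Hall→r1→r5→Exit: bottleneck 7, flow now 11.
Augment Hall→r2→r4→Exit: bottleneck 2, flow now 13.
No augmenting path remains; maximum flow = 13.
By max-flow min-cut, the minimum cut capacity equals the max flow.
In the residual graph, reachable from Hall: {Hall}.
Min-cut edges: Hall→r1 (11), Hall→r2 (2); capacity 11 + 2 = 13.

13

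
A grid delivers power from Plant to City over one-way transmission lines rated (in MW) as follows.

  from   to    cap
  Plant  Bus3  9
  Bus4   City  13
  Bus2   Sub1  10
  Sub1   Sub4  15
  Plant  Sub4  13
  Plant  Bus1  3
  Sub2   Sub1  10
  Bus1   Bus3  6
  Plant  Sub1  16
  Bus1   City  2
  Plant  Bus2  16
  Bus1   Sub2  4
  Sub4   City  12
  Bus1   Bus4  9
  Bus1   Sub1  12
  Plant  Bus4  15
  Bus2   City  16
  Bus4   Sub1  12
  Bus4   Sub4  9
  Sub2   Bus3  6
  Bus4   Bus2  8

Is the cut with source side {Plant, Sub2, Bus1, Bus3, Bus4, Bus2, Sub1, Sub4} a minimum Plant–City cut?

Given cut capacity: 2 + 13 + 16 + 12 = 43.
Augment Plant→Bus1→City: bottleneck 2, flow now 2.
Augment Plant→Bus4→City: bottleneck 13, flow now 15.
Augment Plant→Bus2→City: bottleneck 16, flow now 31.
Augment Plant→Sub4→City: bottleneck 12, flow now 43.
No augmenting path remains; maximum flow = 43.
Cut capacity 43 equals the max flow, so it is a minimum cut.

Yes — it is a minimum cut (capacity 43).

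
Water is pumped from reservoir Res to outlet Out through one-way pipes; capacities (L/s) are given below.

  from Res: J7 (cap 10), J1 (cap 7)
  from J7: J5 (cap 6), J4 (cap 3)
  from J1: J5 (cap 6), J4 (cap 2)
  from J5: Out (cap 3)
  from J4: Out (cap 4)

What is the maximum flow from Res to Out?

Augment Res→J7→J5→Out: bottleneck 3, flow now 3.
Augment Res→J7→J4→Out: bottleneck 3, flow now 6.
Augment Res→J1→J4→Out: bottleneck 1, flow now 7.
No augmenting path remains; maximum flow = 7.
In the residual graph, reachable from Res: {Res, J7, J1, J5, J4}.
Min-cut edges: J5→Out (3), J4→Out (4); capacity 3 + 4 = 7.
This cut is saturated, so no flow can exceed 7.

7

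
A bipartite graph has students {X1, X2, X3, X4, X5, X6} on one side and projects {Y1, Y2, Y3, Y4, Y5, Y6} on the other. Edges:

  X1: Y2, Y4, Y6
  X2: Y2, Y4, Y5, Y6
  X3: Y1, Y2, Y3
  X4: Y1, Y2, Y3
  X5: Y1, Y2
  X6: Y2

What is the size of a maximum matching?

Unit-capacity flow: source→left, listed edges, right→sink; max matching = max flow.
Augmenting path X1→Y2 (+1); matched 1.
Augmenting path X2→Y4 (+1); matched 2.
Augmenting path X3→Y1 (+1); matched 3.
Augmenting path X4→Y3 (+1); matched 4.
Augmenting path X5→Y2→X1→Y6 (+1); matched 5.
No augmenting path remains; maximum matching = 5.
König certificate: {X1, X2, Y1, Y2, Y3} is a vertex cover of size 5 (every listed pair touches it), so no matching can be larger.

5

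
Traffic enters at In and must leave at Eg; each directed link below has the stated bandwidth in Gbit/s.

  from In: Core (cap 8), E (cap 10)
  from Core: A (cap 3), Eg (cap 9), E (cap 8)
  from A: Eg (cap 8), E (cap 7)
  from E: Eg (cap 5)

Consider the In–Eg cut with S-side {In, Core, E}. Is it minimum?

No — its capacity is 17, but the minimum cut has capacity 13.

Given cut capacity: 3 + 9 + 5 = 17.
Augment In→Core→Eg: bottleneck 8, flow now 8.
Augment In→E→Eg: bottleneck 5, flow now 13.
No augmenting path remains; maximum flow = 13.
In the residual graph, reachable from In: {In, E}.
Min-cut edges: In→Core (8), E→Eg (5); capacity 8 + 5 = 13.
Cut capacity 17 exceeds the max flow 13, so it is not minimum.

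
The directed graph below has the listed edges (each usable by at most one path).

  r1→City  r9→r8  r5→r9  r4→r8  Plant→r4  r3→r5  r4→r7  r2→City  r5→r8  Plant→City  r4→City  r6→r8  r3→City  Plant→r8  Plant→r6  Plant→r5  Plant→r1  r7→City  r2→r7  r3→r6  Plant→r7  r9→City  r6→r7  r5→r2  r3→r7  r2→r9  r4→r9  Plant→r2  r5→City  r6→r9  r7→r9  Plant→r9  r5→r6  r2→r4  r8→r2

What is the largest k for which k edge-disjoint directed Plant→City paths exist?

7

Assign every edge capacity 1; by Menger, the answer equals the max flow.
Path Plant→City (+1); total 1.
Path Plant→r1→City (+1); total 2.
Path Plant→r2→City (+1); total 3.
Path Plant→r4→City (+1); total 4.
Path Plant→r5→City (+1); total 5.
Path Plant→r7→City (+1); total 6.
Path Plant→r9→City (+1); total 7.
No residual Plant→City path; max flow = 7.
Certifying cut of size 7: {Plant→City, Plant→r1, Plant→r5, r2→City, r4→City, r7→City, r9→City}.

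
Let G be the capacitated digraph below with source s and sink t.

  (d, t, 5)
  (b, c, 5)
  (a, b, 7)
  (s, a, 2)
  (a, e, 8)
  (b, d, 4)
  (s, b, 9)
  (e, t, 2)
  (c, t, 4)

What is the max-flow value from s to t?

Augment s→a→e→t: bottleneck 2, flow now 2.
Augment s→b→c→t: bottleneck 4, flow now 6.
Augment s→b→d→t: bottleneck 4, flow now 10.
No augmenting path remains; maximum flow = 10.
In the residual graph, reachable from s: {s, b, c}.
Min-cut edges: s→a (2), b→d (4), c→t (4); capacity 2 + 4 + 4 = 10.
This cut is saturated, so no flow can exceed 10.

10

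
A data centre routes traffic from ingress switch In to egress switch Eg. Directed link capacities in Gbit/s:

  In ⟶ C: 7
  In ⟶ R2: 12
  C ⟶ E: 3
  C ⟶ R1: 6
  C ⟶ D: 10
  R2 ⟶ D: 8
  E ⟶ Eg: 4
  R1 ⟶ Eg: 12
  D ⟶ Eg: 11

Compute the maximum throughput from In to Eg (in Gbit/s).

Augment In→C→E→Eg: bottleneck 3, flow now 3.
Augment In→C→R1→Eg: bottleneck 4, flow now 7.
Augment In→R2→D→Eg: bottleneck 8, flow now 15.
No augmenting path remains; maximum flow = 15.
In the residual graph, reachable from In: {In, R2}.
Min-cut edges: In→C (7), R2→D (8); capacity 7 + 8 = 15.
This cut is saturated, so no flow can exceed 15.

15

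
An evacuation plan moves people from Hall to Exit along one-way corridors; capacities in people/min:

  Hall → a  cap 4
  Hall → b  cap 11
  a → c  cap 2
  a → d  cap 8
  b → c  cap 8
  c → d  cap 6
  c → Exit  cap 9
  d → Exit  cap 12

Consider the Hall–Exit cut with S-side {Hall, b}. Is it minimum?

Given cut capacity: 4 + 8 = 12.
Augment Hall→a→c→Exit: bottleneck 2, flow now 2.
Augment Hall→a→d→Exit: bottleneck 2, flow now 4.
Augment Hall→b→c→Exit: bottleneck 7, flow now 11.
Augment Hall→b→c→d→Exit: bottleneck 1, flow now 12.
No augmenting path remains; maximum flow = 12.
Cut capacity 12 equals the max flow, so it is a minimum cut.

Yes — it is a minimum cut (capacity 12).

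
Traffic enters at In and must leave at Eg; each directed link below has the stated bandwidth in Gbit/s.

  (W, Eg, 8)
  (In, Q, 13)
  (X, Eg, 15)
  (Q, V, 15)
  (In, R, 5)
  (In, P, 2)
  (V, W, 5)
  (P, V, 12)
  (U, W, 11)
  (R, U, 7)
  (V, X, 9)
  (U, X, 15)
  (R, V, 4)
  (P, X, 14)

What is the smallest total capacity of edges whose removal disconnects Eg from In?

Augment In→P→X→Eg: bottleneck 2, flow now 2.
Augment In→Q→V→W→Eg: bottleneck 5, flow now 7.
Augment In→Q→V→X→Eg: bottleneck 8, flow now 15.
Augment In→R→U→W→Eg: bottleneck 3, flow now 18.
Augment In→R→U→X→Eg: bottleneck 2, flow now 20.
No augmenting path remains; maximum flow = 20.
By max-flow min-cut, the minimum cut capacity equals the max flow.
In the residual graph, reachable from In: {In}.
Min-cut edges: In→P (2), In→Q (13), In→R (5); capacity 2 + 13 + 5 = 20.

20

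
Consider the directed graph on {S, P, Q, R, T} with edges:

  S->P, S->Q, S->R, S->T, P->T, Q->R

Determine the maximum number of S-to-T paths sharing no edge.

Assign every edge capacity 1; by Menger, the answer equals the max flow.
Path S→T (+1); total 1.
Path S→P→T (+1); total 2.
No residual S→T path; max flow = 2.
Certifying cut of size 2: {S→P, S→T}.

2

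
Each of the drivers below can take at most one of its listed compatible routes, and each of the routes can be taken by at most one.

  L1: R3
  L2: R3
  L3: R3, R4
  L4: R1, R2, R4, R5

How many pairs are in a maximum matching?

Unit-capacity flow: source→left, listed edges, right→sink; max matching = max flow.
Augmenting path L1→R3 (+1); matched 1.
Augmenting path L3→R4 (+1); matched 2.
Augmenting path L4→R1 (+1); matched 3.
No augmenting path remains; maximum matching = 3.
König certificate: {L3, L4, R3} is a vertex cover of size 3 (every listed pair touches it), so no matching can be larger.

3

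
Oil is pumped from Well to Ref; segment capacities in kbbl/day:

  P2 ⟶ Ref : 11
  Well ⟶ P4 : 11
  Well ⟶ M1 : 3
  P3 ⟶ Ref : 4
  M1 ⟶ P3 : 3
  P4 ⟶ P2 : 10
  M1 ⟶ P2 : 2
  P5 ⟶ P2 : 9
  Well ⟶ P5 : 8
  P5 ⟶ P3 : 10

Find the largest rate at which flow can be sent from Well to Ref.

Augment Well→P4→P2→Ref: bottleneck 10, flow now 10.
Augment Well→P5→P3→Ref: bottleneck 4, flow now 14.
Augment Well→P5→P2→Ref: bottleneck 1, flow now 15.
No augmenting path remains; maximum flow = 15.
In the residual graph, reachable from Well: {Well, P4, P5, M1, P3, P2}.
Min-cut edges: P3→Ref (4), P2→Ref (11); capacity 4 + 11 = 15.
This cut is saturated, so no flow can exceed 15.

15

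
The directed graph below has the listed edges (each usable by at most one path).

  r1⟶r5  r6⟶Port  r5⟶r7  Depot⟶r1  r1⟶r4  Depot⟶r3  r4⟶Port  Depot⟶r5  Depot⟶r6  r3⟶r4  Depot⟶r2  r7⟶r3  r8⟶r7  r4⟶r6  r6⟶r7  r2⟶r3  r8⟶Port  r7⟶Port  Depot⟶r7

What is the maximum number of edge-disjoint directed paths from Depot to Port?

Assign every edge capacity 1; by Menger, the answer equals the max flow.
Path Depot→r6→Port (+1); total 1.
Path Depot→r7→Port (+1); total 2.
Path Depot→r1→r4→Port (+1); total 3.
No residual Depot→Port path; max flow = 3.
Certifying cut of size 3: {r4→Port, r6→Port, r7→Port}.

3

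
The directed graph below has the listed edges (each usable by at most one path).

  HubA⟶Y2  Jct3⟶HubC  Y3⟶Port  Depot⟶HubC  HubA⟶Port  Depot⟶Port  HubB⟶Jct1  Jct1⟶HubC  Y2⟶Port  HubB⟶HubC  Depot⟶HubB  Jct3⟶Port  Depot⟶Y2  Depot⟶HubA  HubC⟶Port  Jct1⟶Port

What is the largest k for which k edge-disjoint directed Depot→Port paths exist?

Assign every edge capacity 1; by Menger, the answer equals the max flow.
Path Depot→Port (+1); total 1.
Path Depot→HubA→Port (+1); total 2.
Path Depot→HubC→Port (+1); total 3.
Path Depot→Y2→Port (+1); total 4.
Path Depot→HubB→Jct1→Port (+1); total 5.
No residual Depot→Port path; max flow = 5.
Certifying cut of size 5: {Depot→HubA, Depot→HubB, Depot→HubC, Depot→Port, Depot→Y2}.

5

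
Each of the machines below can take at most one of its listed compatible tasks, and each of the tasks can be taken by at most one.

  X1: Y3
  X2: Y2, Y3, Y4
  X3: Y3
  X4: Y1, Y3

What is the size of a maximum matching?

Unit-capacity flow: source→left, listed edges, right→sink; max matching = max flow.
Augmenting path X1→Y3 (+1); matched 1.
Augmenting path X2→Y2 (+1); matched 2.
Augmenting path X4→Y1 (+1); matched 3.
No augmenting path remains; maximum matching = 3.
König certificate: {X2, X4, Y3} is a vertex cover of size 3 (every listed pair touches it), so no matching can be larger.

3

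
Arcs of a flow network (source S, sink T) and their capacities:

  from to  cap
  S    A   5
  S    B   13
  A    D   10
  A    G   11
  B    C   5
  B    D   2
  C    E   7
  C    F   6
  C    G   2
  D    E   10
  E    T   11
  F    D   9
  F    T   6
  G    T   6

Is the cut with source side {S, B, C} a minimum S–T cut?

No — its capacity is 22, but the minimum cut has capacity 12.

Given cut capacity: 5 + 2 + 7 + 6 + 2 = 22.
Augment S→A→G→T: bottleneck 5, flow now 5.
Augment S→B→C→E→T: bottleneck 5, flow now 10.
Augment S→B→D→E→T: bottleneck 2, flow now 12.
No augmenting path remains; maximum flow = 12.
In the residual graph, reachable from S: {S, B}.
Min-cut edges: S→A (5), B→C (5), B→D (2); capacity 5 + 5 + 2 = 12.
Cut capacity 22 exceeds the max flow 12, so it is not minimum.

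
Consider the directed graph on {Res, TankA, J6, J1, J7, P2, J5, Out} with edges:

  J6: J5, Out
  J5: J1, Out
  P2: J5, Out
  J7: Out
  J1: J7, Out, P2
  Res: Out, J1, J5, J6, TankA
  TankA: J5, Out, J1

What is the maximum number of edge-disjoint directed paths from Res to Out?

Assign every edge capacity 1; by Menger, the answer equals the max flow.
Path Res→Out (+1); total 1.
Path Res→TankA→Out (+1); total 2.
Path Res→J6→Out (+1); total 3.
Path Res→J1→Out (+1); total 4.
Path Res→J5→Out (+1); total 5.
No residual Res→Out path; max flow = 5.
Certifying cut of size 5: {Res→J1, Res→J5, Res→J6, Res→Out, Res→TankA}.

5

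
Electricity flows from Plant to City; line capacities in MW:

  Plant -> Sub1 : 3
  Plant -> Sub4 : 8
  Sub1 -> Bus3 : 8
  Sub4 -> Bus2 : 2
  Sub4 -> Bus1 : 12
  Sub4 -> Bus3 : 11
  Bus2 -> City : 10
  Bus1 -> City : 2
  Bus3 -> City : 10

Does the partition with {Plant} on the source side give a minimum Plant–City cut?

Yes — it is a minimum cut (capacity 11).

Given cut capacity: 3 + 8 = 11.
Augment Plant→Sub1→Bus3→City: bottleneck 3, flow now 3.
Augment Plant→Sub4→Bus2→City: bottleneck 2, flow now 5.
Augment Plant→Sub4→Bus1→City: bottleneck 2, flow now 7.
Augment Plant→Sub4→Bus3→City: bottleneck 4, flow now 11.
No augmenting path remains; maximum flow = 11.
Cut capacity 11 equals the max flow, so it is a minimum cut.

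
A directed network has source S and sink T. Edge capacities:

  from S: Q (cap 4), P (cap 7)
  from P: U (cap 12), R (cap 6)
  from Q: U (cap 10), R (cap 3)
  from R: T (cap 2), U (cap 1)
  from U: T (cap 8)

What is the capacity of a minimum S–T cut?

10

Augment S→P→R→T: bottleneck 2, flow now 2.
Augment S→P→U→T: bottleneck 5, flow now 7.
Augment S→Q→U→T: bottleneck 3, flow now 10.
No augmenting path remains; maximum flow = 10.
By max-flow min-cut, the minimum cut capacity equals the max flow.
In the residual graph, reachable from S: {S, P, Q, R, U}.
Min-cut edges: R→T (2), U→T (8); capacity 2 + 8 = 10.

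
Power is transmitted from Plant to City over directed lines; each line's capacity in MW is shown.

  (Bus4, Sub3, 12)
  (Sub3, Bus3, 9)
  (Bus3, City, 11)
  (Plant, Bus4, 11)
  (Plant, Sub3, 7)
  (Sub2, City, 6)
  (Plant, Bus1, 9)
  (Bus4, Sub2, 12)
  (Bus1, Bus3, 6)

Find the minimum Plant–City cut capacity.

Augment Plant→Bus4→Sub2→City: bottleneck 6, flow now 6.
Augment Plant→Bus1→Bus3→City: bottleneck 6, flow now 12.
Augment Plant→Sub3→Bus3→City: bottleneck 5, flow now 17.
No augmenting path remains; maximum flow = 17.
By max-flow min-cut, the minimum cut capacity equals the max flow.
In the residual graph, reachable from Plant: {Plant, Bus4, Bus1, Sub3, Sub2, Bus3}.
Min-cut edges: Sub2→City (6), Bus3→City (11); capacity 6 + 11 = 17.

17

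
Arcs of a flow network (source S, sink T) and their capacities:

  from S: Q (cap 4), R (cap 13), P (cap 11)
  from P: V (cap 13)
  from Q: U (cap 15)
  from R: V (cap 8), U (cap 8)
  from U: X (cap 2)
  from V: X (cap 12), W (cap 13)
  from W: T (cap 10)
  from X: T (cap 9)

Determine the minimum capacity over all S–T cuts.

19

Augment S→P→V→W→T: bottleneck 10, flow now 10.
Augment S→P→V→X→T: bottleneck 1, flow now 11.
Augment S→Q→U→X→T: bottleneck 2, flow now 13.
Augment S→R→V→X→T: bottleneck 6, flow now 19.
No augmenting path remains; maximum flow = 19.
By max-flow min-cut, the minimum cut capacity equals the max flow.
In the residual graph, reachable from S: {S, P, Q, R, U, V, W, X}.
Min-cut edges: W→T (10), X→T (9); capacity 10 + 9 = 19.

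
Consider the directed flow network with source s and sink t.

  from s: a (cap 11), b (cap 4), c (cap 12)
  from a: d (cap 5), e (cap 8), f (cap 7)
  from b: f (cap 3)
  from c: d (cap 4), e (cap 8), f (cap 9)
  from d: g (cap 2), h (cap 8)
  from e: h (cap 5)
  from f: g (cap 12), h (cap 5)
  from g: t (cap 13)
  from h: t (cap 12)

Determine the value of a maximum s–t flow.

25

Augment s→a→d→g→t: bottleneck 2, flow now 2.
Augment s→a→d→h→t: bottleneck 3, flow now 5.
Augment s→a→e→h→t: bottleneck 5, flow now 10.
Augment s→a→f→g→t: bottleneck 1, flow now 11.
Augment s→b→f→g→t: bottleneck 3, flow now 14.
Augment s→c→d→h→t: bottleneck 4, flow now 18.
Augment s→c→f→g→t: bottleneck 7, flow now 25.
No augmenting path remains; maximum flow = 25.
In the residual graph, reachable from s: {s, a, b, c, d, e, f, g, h}.
Min-cut edges: g→t (13), h→t (12); capacity 13 + 12 = 25.
This cut is saturated, so no flow can exceed 25.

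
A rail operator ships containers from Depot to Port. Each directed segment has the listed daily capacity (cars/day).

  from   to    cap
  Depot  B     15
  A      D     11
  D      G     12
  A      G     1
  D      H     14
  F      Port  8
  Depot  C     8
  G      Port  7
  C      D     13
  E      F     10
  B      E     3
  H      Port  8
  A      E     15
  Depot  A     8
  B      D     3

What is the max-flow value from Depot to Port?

22

Augment Depot→A→G→Port: bottleneck 1, flow now 1.
Augment Depot→A→D→G→Port: bottleneck 6, flow now 7.
Augment Depot→A→D→H→Port: bottleneck 1, flow now 8.
Augment Depot→B→D→H→Port: bottleneck 3, flow now 11.
Augment Depot→B→E→F→Port: bottleneck 3, flow now 14.
Augment Depot→C→D→H→Port: bottleneck 4, flow now 18.
Augment Depot→C→D→A→E→F→Port: bottleneck 4, flow now 22. (uses reverse residual edge)
No augmenting path remains; maximum flow = 22.
In the residual graph, reachable from Depot: {Depot, B}.
Min-cut edges: Depot→A (8), Depot→C (8), B→D (3), B→E (3); capacity 8 + 8 + 3 + 3 = 22.
This cut is saturated, so no flow can exceed 22.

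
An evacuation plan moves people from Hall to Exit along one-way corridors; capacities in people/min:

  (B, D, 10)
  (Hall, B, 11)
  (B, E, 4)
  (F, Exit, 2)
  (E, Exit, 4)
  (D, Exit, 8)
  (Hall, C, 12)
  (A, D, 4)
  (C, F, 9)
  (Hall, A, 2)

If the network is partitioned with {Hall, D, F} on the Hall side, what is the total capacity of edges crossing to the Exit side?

35

Edges leaving {Hall, D, F}: Hall→A (2), Hall→B (11), Hall→C (12), D→Exit (8), F→Exit (2).
Cut capacity = 2 + 11 + 12 + 8 + 2 = 35.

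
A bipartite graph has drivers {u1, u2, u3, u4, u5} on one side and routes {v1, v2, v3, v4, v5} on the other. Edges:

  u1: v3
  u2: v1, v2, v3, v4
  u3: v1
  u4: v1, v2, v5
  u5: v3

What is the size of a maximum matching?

Unit-capacity flow: source→left, listed edges, right→sink; max matching = max flow.
Augmenting path u1→v3 (+1); matched 1.
Augmenting path u2→v1 (+1); matched 2.
Augmenting path u4→v2 (+1); matched 3.
Augmenting path u3→v1→u2→v4 (+1); matched 4.
No augmenting path remains; maximum matching = 4.
König certificate: {u2, u3, u4, v3} is a vertex cover of size 4 (every listed pair touches it), so no matching can be larger.

4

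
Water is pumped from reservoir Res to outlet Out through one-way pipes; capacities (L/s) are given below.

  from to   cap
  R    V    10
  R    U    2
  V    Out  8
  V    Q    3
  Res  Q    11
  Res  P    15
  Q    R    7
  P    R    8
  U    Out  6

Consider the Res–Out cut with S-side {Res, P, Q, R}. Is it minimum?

No — its capacity is 12, but the minimum cut has capacity 10.

Given cut capacity: 2 + 10 = 12.
Augment Res→P→R→U→Out: bottleneck 2, flow now 2.
Augment Res→P→R→V→Out: bottleneck 6, flow now 8.
Augment Res→Q→R→V→Out: bottleneck 2, flow now 10.
No augmenting path remains; maximum flow = 10.
In the residual graph, reachable from Res: {Res, P, Q, R, V}.
Min-cut edges: R→U (2), V→Out (8); capacity 2 + 8 = 10.
Cut capacity 12 exceeds the max flow 10, so it is not minimum.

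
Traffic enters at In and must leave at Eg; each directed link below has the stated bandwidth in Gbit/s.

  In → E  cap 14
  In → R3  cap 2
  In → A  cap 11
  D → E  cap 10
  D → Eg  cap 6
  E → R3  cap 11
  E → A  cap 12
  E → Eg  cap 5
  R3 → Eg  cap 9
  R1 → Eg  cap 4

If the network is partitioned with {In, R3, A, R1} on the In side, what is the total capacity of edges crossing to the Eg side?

27

Edges leaving {In, R3, A, R1}: In→E (14), R3→Eg (9), R1→Eg (4).
Cut capacity = 14 + 9 + 4 = 27.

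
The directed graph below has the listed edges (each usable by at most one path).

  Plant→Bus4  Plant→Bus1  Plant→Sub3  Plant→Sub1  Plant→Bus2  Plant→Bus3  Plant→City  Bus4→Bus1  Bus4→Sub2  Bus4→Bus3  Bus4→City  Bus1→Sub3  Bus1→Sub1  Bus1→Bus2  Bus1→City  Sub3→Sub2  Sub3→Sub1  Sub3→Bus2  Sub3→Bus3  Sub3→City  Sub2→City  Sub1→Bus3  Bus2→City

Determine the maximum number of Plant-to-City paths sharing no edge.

5

Assign every edge capacity 1; by Menger, the answer equals the max flow.
Path Plant→City (+1); total 1.
Path Plant→Bus4→City (+1); total 2.
Path Plant→Bus1→City (+1); total 3.
Path Plant→Sub3→City (+1); total 4.
Path Plant→Bus2→City (+1); total 5.
No residual Plant→City path; max flow = 5.
Certifying cut of size 5: {Plant→Bus1, Plant→Bus2, Plant→Bus4, Plant→City, Plant→Sub3}.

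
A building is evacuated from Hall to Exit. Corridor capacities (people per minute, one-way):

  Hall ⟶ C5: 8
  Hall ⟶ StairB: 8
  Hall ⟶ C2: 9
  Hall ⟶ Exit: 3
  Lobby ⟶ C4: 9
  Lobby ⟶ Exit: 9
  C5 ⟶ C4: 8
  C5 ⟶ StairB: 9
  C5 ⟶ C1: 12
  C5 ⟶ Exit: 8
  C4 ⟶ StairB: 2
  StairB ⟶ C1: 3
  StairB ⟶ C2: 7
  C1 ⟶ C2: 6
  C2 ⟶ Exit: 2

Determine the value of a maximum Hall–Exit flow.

Augment Hall→Exit: bottleneck 3, flow now 3.
Augment Hall→C5→Exit: bottleneck 8, flow now 11.
Augment Hall→C2→Exit: bottleneck 2, flow now 13.
No augmenting path remains; maximum flow = 13.
In the residual graph, reachable from Hall: {Hall, StairB, C1, C2}.
Min-cut edges: Hall→C5 (8), Hall→Exit (3), C2→Exit (2); capacity 8 + 3 + 2 = 13.
This cut is saturated, so no flow can exceed 13.

13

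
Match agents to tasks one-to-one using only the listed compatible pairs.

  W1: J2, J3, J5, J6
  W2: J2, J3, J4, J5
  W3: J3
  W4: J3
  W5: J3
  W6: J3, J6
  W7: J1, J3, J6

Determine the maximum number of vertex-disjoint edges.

5

Unit-capacity flow: source→left, listed edges, right→sink; max matching = max flow.
Augmenting path W1→J2 (+1); matched 1.
Augmenting path W2→J3 (+1); matched 2.
Augmenting path W6→J6 (+1); matched 3.
Augmenting path W7→J1 (+1); matched 4.
Augmenting path W3→J3→W2→J4 (+1); matched 5.
No augmenting path remains; maximum matching = 5.
König certificate: {W1, W2, W6, W7, J3} is a vertex cover of size 5 (every listed pair touches it), so no matching can be larger.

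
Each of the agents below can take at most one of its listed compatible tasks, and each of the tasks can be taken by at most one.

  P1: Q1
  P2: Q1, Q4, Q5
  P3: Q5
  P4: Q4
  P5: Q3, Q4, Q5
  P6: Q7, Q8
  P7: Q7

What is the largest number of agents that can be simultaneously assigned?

Unit-capacity flow: source→left, listed edges, right→sink; max matching = max flow.
Augmenting path P1→Q1 (+1); matched 1.
Augmenting path P2→Q4 (+1); matched 2.
Augmenting path P3→Q5 (+1); matched 3.
Augmenting path P5→Q3 (+1); matched 4.
Augmenting path P6→Q7 (+1); matched 5.
Augmenting path P7→Q7→P6→Q8 (+1); matched 6.
No augmenting path remains; maximum matching = 6.
König certificate: {P5, P6, P7, Q1, Q4, Q5} is a vertex cover of size 6 (every listed pair touches it), so no matching can be larger.

6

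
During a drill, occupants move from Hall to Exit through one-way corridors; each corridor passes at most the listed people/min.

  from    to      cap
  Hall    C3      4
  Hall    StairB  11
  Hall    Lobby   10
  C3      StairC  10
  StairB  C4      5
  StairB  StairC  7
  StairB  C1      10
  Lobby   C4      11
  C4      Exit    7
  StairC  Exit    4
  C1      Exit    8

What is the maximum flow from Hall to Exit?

Augment Hall→C3→StairC→Exit: bottleneck 4, flow now 4.
Augment Hall→StairB→C4→Exit: bottleneck 5, flow now 9.
Augment Hall→StairB→C1→Exit: bottleneck 6, flow now 15.
Augment Hall→Lobby→C4→Exit: bottleneck 2, flow now 17.
Augment Hall→Lobby→C4→StairB→C1→Exit: bottleneck 2, flow now 19. (uses reverse residual edge)
No augmenting path remains; maximum flow = 19.
In the residual graph, reachable from Hall: {Hall, C3, StairB, Lobby, C4, StairC, C1}.
Min-cut edges: C4→Exit (7), StairC→Exit (4), C1→Exit (8); capacity 7 + 4 + 8 = 19.
This cut is saturated, so no flow can exceed 19.

19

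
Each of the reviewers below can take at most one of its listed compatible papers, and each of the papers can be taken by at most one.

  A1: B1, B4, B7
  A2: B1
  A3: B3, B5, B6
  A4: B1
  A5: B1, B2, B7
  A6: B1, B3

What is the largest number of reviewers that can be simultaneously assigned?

5

Unit-capacity flow: source→left, listed edges, right→sink; max matching = max flow.
Augmenting path A1→B1 (+1); matched 1.
Augmenting path A3→B3 (+1); matched 2.
Augmenting path A5→B2 (+1); matched 3.
Augmenting path A2→B1→A1→B4 (+1); matched 4.
Augmenting path A6→B3→A3→B5 (+1); matched 5.
No augmenting path remains; maximum matching = 5.
König certificate: {A1, A3, A5, A6, B1} is a vertex cover of size 5 (every listed pair touches it), so no matching can be larger.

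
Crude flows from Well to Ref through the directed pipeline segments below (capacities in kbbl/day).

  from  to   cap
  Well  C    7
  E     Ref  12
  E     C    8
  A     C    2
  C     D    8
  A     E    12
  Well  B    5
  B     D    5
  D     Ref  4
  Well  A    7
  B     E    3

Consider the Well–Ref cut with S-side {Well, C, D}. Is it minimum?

Given cut capacity: 7 + 5 + 4 = 16.
Augment Well→A→E→Ref: bottleneck 7, flow now 7.
Augment Well→B→D→Ref: bottleneck 4, flow now 11.
Augment Well→B→E→Ref: bottleneck 1, flow now 12.
Augment Well→C→D→B→E→Ref: bottleneck 2, flow now 14. (uses reverse residual edge)
No augmenting path remains; maximum flow = 14.
In the residual graph, reachable from Well: {Well, B, C, D}.
Min-cut edges: Well→A (7), B→E (3), D→Ref (4); capacity 7 + 3 + 4 = 14.
Cut capacity 16 exceeds the max flow 14, so it is not minimum.

No — its capacity is 16, but the minimum cut has capacity 14.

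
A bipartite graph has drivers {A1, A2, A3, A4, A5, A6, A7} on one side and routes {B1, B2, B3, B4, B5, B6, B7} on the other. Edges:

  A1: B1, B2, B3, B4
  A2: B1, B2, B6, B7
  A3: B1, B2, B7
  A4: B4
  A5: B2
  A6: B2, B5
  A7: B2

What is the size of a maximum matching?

Unit-capacity flow: source→left, listed edges, right→sink; max matching = max flow.
Augmenting path A1→B1 (+1); matched 1.
Augmenting path A2→B2 (+1); matched 2.
Augmenting path A3→B7 (+1); matched 3.
Augmenting path A4→B4 (+1); matched 4.
Augmenting path A6→B5 (+1); matched 5.
Augmenting path A5→B2→A2→B6 (+1); matched 6.
No augmenting path remains; maximum matching = 6.
König certificate: {A1, A2, A3, A4, A6, B2} is a vertex cover of size 6 (every listed pair touches it), so no matching can be larger.

6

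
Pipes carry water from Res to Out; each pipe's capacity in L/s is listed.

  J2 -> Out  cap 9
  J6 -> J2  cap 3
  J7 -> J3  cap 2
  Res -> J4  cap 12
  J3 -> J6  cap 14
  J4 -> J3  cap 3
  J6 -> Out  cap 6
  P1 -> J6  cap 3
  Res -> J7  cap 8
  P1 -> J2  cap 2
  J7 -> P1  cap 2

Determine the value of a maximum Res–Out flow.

Augment Res→J7→J3→J6→Out: bottleneck 2, flow now 2.
Augment Res→J7→P1→J6→Out: bottleneck 2, flow now 4.
Augment Res→J4→J3→J6→Out: bottleneck 2, flow now 6.
Augment Res→J4→J3→J6→J2→Out: bottleneck 1, flow now 7.
No augmenting path remains; maximum flow = 7.
In the residual graph, reachable from Res: {Res, J7, J4}.
Min-cut edges: J7→J3 (2), J7→P1 (2), J4→J3 (3); capacity 2 + 2 + 3 = 7.
This cut is saturated, so no flow can exceed 7.

7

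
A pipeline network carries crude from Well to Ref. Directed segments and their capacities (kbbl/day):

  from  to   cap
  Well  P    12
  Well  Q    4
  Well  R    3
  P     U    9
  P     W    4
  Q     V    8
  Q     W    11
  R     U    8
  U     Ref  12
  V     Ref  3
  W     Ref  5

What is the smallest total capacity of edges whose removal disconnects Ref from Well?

19

Augment Well→P→U→Ref: bottleneck 9, flow now 9.
Augment Well→P→W→Ref: bottleneck 3, flow now 12.
Augment Well→Q→V→Ref: bottleneck 3, flow now 15.
Augment Well→Q→W→Ref: bottleneck 1, flow now 16.
Augment Well→R→U→Ref: bottleneck 3, flow now 19.
No augmenting path remains; maximum flow = 19.
By max-flow min-cut, the minimum cut capacity equals the max flow.
In the residual graph, reachable from Well: {Well}.
Min-cut edges: Well→P (12), Well→Q (4), Well→R (3); capacity 12 + 4 + 3 = 19.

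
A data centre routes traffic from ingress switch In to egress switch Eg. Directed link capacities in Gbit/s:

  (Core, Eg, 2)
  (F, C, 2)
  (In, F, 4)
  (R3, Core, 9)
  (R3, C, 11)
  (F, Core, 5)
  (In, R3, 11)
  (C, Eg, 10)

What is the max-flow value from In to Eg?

12

Augment In→F→Core→Eg: bottleneck 2, flow now 2.
Augment In→F→C→Eg: bottleneck 2, flow now 4.
Augment In→R3→C→Eg: bottleneck 8, flow now 12.
No augmenting path remains; maximum flow = 12.
In the residual graph, reachable from In: {In, F, R3, Core, C}.
Min-cut edges: Core→Eg (2), C→Eg (10); capacity 2 + 10 = 12.
This cut is saturated, so no flow can exceed 12.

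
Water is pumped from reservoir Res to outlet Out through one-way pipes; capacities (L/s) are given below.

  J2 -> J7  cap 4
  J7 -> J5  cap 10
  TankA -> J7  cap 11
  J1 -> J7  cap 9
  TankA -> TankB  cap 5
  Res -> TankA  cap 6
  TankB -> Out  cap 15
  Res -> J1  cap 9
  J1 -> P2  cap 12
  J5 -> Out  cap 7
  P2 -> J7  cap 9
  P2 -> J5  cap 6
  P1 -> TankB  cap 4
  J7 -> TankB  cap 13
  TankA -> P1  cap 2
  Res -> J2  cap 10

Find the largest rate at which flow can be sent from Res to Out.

Augment Res→TankA→TankB→Out: bottleneck 5, flow now 5.
Augment Res→TankA→J7→TankB→Out: bottleneck 1, flow now 6.
Augment Res→J1→J7→TankB→Out: bottleneck 9, flow now 15.
Augment Res→J2→J7→J5→Out: bottleneck 4, flow now 19.
No augmenting path remains; maximum flow = 19.
In the residual graph, reachable from Res: {Res, J2}.
Min-cut edges: Res→TankA (6), Res→J1 (9), J2→J7 (4); capacity 6 + 9 + 4 = 19.
This cut is saturated, so no flow can exceed 19.

19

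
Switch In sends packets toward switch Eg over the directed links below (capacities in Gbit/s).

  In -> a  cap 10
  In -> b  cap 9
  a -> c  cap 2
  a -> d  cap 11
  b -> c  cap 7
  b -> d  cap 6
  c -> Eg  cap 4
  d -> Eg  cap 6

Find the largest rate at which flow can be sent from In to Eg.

10

Augment In→a→c→Eg: bottleneck 2, flow now 2.
Augment In→a→d→Eg: bottleneck 6, flow now 8.
Augment In→b→c→Eg: bottleneck 2, flow now 10.
No augmenting path remains; maximum flow = 10.
In the residual graph, reachable from In: {In, a, b, c, d}.
Min-cut edges: c→Eg (4), d→Eg (6); capacity 4 + 6 = 10.
This cut is saturated, so no flow can exceed 10.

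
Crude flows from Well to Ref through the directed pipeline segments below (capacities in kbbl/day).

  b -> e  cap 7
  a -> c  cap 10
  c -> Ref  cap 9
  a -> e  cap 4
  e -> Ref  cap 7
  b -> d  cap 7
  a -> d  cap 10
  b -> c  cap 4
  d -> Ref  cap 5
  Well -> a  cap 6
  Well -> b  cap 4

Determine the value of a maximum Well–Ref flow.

Augment Well→a→c→Ref: bottleneck 6, flow now 6.
Augment Well→b→c→Ref: bottleneck 3, flow now 9.
Augment Well→b→d→Ref: bottleneck 1, flow now 10.
No augmenting path remains; maximum flow = 10.
In the residual graph, reachable from Well: {Well}.
Min-cut edges: Well→a (6), Well→b (4); capacity 6 + 4 = 10.
This cut is saturated, so no flow can exceed 10.

10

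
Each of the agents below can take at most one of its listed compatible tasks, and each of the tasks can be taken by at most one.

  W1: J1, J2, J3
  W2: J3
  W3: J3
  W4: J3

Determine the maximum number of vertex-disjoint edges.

2

Unit-capacity flow: source→left, listed edges, right→sink; max matching = max flow.
Augmenting path W1→J1 (+1); matched 1.
Augmenting path W2→J3 (+1); matched 2.
No augmenting path remains; maximum matching = 2.
König certificate: {W1, J3} is a vertex cover of size 2 (every listed pair touches it), so no matching can be larger.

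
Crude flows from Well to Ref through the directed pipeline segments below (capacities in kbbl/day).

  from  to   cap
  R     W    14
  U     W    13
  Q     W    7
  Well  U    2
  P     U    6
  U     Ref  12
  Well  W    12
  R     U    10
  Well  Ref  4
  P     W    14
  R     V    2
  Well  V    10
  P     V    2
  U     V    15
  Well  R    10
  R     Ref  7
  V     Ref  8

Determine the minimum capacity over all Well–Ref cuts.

24

Augment Well→Ref: bottleneck 4, flow now 4.
Augment Well→R→Ref: bottleneck 7, flow now 11.
Augment Well→U→Ref: bottleneck 2, flow now 13.
Augment Well→V→Ref: bottleneck 8, flow now 21.
Augment Well→R→U→Ref: bottleneck 3, flow now 24.
No augmenting path remains; maximum flow = 24.
By max-flow min-cut, the minimum cut capacity equals the max flow.
In the residual graph, reachable from Well: {Well, V, W}.
Min-cut edges: Well→R (10), Well→U (2), Well→Ref (4), V→Ref (8); capacity 10 + 2 + 4 + 8 = 24.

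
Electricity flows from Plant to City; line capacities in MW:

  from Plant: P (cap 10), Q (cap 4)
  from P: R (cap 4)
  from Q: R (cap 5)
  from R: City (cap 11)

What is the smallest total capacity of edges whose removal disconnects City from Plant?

8

Augment Plant→P→R→City: bottleneck 4, flow now 4.
Augment Plant→Q→R→City: bottleneck 4, flow now 8.
No augmenting path remains; maximum flow = 8.
By max-flow min-cut, the minimum cut capacity equals the max flow.
In the residual graph, reachable from Plant: {Plant, P}.
Min-cut edges: Plant→Q (4), P→R (4); capacity 4 + 4 = 8.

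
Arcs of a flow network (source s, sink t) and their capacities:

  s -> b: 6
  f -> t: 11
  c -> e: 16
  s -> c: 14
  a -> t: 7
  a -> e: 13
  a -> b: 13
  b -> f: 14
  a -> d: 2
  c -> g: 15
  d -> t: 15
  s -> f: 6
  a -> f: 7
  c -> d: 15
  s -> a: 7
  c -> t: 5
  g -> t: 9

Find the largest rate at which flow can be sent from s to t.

Augment s→a→t: bottleneck 7, flow now 7.
Augment s→c→t: bottleneck 5, flow now 12.
Augment s→f→t: bottleneck 6, flow now 18.
Augment s→b→f→t: bottleneck 5, flow now 23.
Augment s→c→d→t: bottleneck 9, flow now 32.
No augmenting path remains; maximum flow = 32.
In the residual graph, reachable from s: {s, b, f}.
Min-cut edges: s→a (7), s→c (14), f→t (11); capacity 7 + 14 + 11 = 32.
This cut is saturated, so no flow can exceed 32.

32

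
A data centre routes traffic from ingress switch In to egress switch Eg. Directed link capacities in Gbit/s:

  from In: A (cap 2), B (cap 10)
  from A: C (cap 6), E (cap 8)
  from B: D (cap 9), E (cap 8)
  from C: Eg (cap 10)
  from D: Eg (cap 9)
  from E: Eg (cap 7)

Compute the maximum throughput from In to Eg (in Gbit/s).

Augment In→A→C→Eg: bottleneck 2, flow now 2.
Augment In→B→D→Eg: bottleneck 9, flow now 11.
Augment In→B→E→Eg: bottleneck 1, flow now 12.
No augmenting path remains; maximum flow = 12.
In the residual graph, reachable from In: {In}.
Min-cut edges: In→A (2), In→B (10); capacity 2 + 10 = 12.
This cut is saturated, so no flow can exceed 12.

12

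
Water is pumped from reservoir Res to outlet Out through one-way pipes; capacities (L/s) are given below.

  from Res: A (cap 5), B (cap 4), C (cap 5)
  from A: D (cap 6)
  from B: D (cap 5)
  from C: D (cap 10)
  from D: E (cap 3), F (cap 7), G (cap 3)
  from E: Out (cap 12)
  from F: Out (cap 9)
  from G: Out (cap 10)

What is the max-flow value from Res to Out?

Augment Res→A→D→E→Out: bottleneck 3, flow now 3.
Augment Res→A→D→F→Out: bottleneck 2, flow now 5.
Augment Res→B→D→F→Out: bottleneck 4, flow now 9.
Augment Res→C→D→F→Out: bottleneck 1, flow now 10.
Augment Res→C→D→G→Out: bottleneck 3, flow now 13.
No augmenting path remains; maximum flow = 13.
In the residual graph, reachable from Res: {Res, A, B, C, D}.
Min-cut edges: D→E (3), D→F (7), D→G (3); capacity 3 + 7 + 3 = 13.
This cut is saturated, so no flow can exceed 13.

13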